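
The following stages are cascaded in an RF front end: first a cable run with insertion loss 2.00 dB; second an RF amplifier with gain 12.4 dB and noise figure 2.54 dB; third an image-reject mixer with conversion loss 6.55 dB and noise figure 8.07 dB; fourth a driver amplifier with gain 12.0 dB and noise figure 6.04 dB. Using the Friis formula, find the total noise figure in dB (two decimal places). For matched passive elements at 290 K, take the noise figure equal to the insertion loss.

6.61 dB

Convert to linear (a loss of L dB is a gain of −L dB): F_i = 10^(NF_i/10), G_i = 10^(G_i,dB/10)
  Stage 1: F_1 = 10^(2.00/10) = 1.585, G_1 = 10^(−2.00/10) = 0.6310
  Stage 2: F_2 = 10^(2.54/10) = 1.795, G_2 = 10^(12.4/10) = 17.38
  Stage 3: F_3 = 10^(8.07/10) = 6.412, G_3 = 10^(−6.55/10) = 0.2213
  Stage 4: F_4 = 10^(6.04/10) = 4.018, G_4 = 10^(12.0/10) = 15.85
Friis cascade:
  F = 1.585 + (1.795 − 1)/0.6310 + (6.412 − 1)/10.96 + (4.018 − 1)/2.427 = 4.582
NF = 10 log₁₀(4.582) = 6.61 dB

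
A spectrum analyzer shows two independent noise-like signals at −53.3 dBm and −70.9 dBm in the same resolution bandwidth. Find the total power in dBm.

Convert to linear, add, convert back:
P₁ = 4.68×10⁻⁹ W, P₂ = 8.13×10⁻¹¹ W
P_tot = 4.76×10⁻⁹ W → 10 log₁₀(P_tot / 10⁻³) = −53.2 dBm

−53.2 dBm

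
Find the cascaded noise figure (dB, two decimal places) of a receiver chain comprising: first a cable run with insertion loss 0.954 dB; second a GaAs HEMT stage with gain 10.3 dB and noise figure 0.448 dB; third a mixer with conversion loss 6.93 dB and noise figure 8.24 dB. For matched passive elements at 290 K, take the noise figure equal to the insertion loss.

3.10 dB

Convert to linear (a loss of L dB is a gain of −L dB): F_i = 10^(NF_i/10), G_i = 10^(G_i,dB/10)
  Stage 1: F_1 = 10^(0.954/10) = 1.246, G_1 = 10^(−0.954/10) = 0.8028
  Stage 2: F_2 = 10^(0.448/10) = 1.109, G_2 = 10^(10.3/10) = 10.72
  Stage 3: F_3 = 10^(8.24/10) = 6.668, G_3 = 10^(−6.93/10) = 0.2028
Friis cascade:
  F = 1.246 + (1.109 − 1)/0.8028 + (6.668 − 1)/8.602 = 2.040
NF = 10 log₁₀(2.040) = 3.10 dB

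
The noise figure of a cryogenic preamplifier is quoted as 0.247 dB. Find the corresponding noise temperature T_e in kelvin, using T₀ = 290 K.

F = 10^(0.247/10) = 1.05852
T_e = (F − 1)·T₀ = (1.05852 − 1) × 290 = 17.0 K

17.0 K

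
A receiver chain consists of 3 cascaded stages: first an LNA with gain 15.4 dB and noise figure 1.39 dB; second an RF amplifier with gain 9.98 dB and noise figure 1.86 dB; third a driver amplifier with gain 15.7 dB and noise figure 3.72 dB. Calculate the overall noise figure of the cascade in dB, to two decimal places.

1.45 dB

Convert to linear (a loss of L dB is a gain of −L dB): F_i = 10^(NF_i/10), G_i = 10^(G_i,dB/10)
  Stage 1: F_1 = 10^(1.39/10) = 1.377, G_1 = 10^(15.4/10) = 34.67
  Stage 2: F_2 = 10^(1.86/10) = 1.535, G_2 = 10^(9.98/10) = 9.954
  Stage 3: F_3 = 10^(3.72/10) = 2.355, G_3 = 10^(15.7/10) = 37.15
Friis cascade:
  F = 1.377 + (1.535 − 1)/34.67 + (2.355 − 1)/345.1 = 1.397
NF = 10 log₁₀(1.397) = 1.45 dB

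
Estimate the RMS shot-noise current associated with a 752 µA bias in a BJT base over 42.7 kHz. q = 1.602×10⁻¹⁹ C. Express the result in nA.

I_n = √(2qI·B)
2qI·B = 2 × 1.602×10⁻¹⁹ × 7.52×10⁻⁴ × 4.27×10⁴ = 1.03×10⁻¹⁷ A²
I_n = √(1.03×10⁻¹⁷) = 3.21×10⁻⁹ A = 3.21 nA

3.21 nA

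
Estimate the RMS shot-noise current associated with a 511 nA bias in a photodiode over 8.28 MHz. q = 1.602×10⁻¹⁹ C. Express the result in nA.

I_n = √(2qI·B)
2qI·B = 2 × 1.602×10⁻¹⁹ × 5.11×10⁻⁷ × 8.28×10⁶ = 1.36×10⁻¹⁸ A²
I_n = √(1.36×10⁻¹⁸) = 1.16×10⁻⁹ A = 1.16 nA

1.16 nA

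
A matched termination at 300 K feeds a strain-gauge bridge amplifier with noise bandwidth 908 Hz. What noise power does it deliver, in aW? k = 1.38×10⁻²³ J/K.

P_n = kTB = 1.38×10⁻²³ × 300 × 9.08×10² = 3.76×10⁻¹⁸ W = 3.76 aW

3.76 aW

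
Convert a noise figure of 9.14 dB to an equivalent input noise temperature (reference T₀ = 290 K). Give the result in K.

2089 K

F = 10^(9.14/10) = 8.20352
T_e = (F − 1)·T₀ = (8.20352 − 1) × 290 = 2089 K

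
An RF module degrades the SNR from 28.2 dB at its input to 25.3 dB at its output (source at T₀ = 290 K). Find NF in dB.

NF (dB) = SNR_in(dB) − SNR_out(dB) when the source is at T₀
NF = 28.2 − 25.3 = 2.9 dB

2.9 dB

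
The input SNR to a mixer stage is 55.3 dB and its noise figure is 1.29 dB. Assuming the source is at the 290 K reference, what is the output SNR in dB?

54.01 dB

By definition F = SNR_in/SNR_out, so in dB: SNR_out = SNR_in − NF
SNR_out = 55.3 − 1.29 = 54.01 dB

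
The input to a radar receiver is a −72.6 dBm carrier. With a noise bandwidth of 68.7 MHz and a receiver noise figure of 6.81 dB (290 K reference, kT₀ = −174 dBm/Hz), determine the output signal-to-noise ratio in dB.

16.2 dB

Noise floor: N = −174 + 10 log₁₀(B) + NF
10 log₁₀(6.87×10⁷) = 78.37 dB
N = −174 + 78.37 + 6.81 = −88.82 dBm
SNR = P_sig − N = −72.6 − (−88.82) = 16.22 dB → 16.2 dB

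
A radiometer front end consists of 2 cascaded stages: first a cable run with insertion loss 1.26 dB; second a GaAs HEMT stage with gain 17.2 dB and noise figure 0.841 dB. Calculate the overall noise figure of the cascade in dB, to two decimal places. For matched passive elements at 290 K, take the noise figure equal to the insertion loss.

Convert to linear (a loss of L dB is a gain of −L dB): F_i = 10^(NF_i/10), G_i = 10^(G_i,dB/10)
  Stage 1: F_1 = 10^(1.26/10) = 1.337, G_1 = 10^(−1.26/10) = 0.7482
  Stage 2: F_2 = 10^(0.841/10) = 1.214, G_2 = 10^(17.2/10) = 52.48
Friis cascade:
  F = 1.337 + (1.214 − 1)/0.7482 = 1.622
NF = 10 log₁₀(1.622) = 2.10 dB

2.10 dB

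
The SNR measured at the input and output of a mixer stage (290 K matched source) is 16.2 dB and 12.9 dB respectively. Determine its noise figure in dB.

NF (dB) = SNR_in(dB) − SNR_out(dB) when the source is at T₀
NF = 16.2 − 12.9 = 3.3 dB

3.3 dB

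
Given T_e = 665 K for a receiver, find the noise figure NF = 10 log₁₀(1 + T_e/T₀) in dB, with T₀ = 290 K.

F = 1 + T_e/T₀ = 1 + 665/290 = 3.2931
NF = 10 log₁₀(3.2931) = 5.18 dB

5.18 dB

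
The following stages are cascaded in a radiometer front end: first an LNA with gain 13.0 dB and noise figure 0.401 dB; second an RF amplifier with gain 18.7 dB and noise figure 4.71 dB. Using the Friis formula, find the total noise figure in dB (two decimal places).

0.77 dB

Convert to linear (a loss of L dB is a gain of −L dB): F_i = 10^(NF_i/10), G_i = 10^(G_i,dB/10)
  Stage 1: F_1 = 10^(0.401/10) = 1.097, G_1 = 10^(13.0/10) = 19.95
  Stage 2: F_2 = 10^(4.71/10) = 2.958, G_2 = 10^(18.7/10) = 74.13
Friis cascade:
  F = 1.097 + (2.958 − 1)/19.95 = 1.195
NF = 10 log₁₀(1.195) = 0.77 dB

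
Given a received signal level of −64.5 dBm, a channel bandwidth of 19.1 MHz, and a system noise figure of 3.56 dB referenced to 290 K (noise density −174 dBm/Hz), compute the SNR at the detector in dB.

Noise floor: N = −174 + 10 log₁₀(B) + NF
10 log₁₀(1.91×10⁷) = 72.81 dB
N = −174 + 72.81 + 3.56 = −97.63 dBm
SNR = P_sig − N = −64.5 − (−97.63) = 33.13 dB → 33.1 dB

33.1 dB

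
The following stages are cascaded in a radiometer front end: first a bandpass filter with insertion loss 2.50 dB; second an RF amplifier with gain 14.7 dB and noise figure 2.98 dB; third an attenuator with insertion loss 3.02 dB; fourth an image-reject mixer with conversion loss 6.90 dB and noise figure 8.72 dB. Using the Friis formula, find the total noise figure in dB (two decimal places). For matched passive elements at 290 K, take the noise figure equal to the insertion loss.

Convert to linear (a loss of L dB is a gain of −L dB): F_i = 10^(NF_i/10), G_i = 10^(G_i,dB/10)
  Stage 1: F_1 = 10^(2.50/10) = 1.778, G_1 = 10^(−2.50/10) = 0.5623
  Stage 2: F_2 = 10^(2.98/10) = 1.986, G_2 = 10^(14.7/10) = 29.51
  Stage 3: F_3 = 10^(3.02/10) = 2.004, G_3 = 10^(−3.02/10) = 0.4989
  Stage 4: F_4 = 10^(8.72/10) = 7.447, G_4 = 10^(−6.90/10) = 0.2042
Friis cascade:
  F = 1.778 + (1.986 − 1)/0.5623 + (2.004 − 1)/16.60 + (7.447 − 1)/8.279 = 4.371
NF = 10 log₁₀(4.371) = 6.41 dB

6.41 dB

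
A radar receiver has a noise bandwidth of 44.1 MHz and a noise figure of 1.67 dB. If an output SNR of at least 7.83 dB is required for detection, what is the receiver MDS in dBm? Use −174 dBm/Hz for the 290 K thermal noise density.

−88.1 dBm

Sensitivity = −174 + 10 log₁₀(B) + NF + SNR_min
= −174 + 76.44 + 1.67 + 7.83
= −88.06 dBm → −88.1 dBm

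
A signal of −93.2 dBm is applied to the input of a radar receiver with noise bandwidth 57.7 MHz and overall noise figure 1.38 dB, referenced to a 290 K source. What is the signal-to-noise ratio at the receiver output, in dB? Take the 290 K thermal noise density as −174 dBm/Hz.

Noise floor: N = −174 + 10 log₁₀(B) + NF
10 log₁₀(5.77×10⁷) = 77.61 dB
N = −174 + 77.61 + 1.38 = −95.01 dBm
SNR = P_sig − N = −93.2 − (−95.01) = 1.81 dB → 1.8 dB

1.8 dB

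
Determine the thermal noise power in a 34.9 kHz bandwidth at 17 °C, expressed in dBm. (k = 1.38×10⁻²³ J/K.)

−128.5 dBm

T = 17 °C + 273.15 = 290.15 K
P_n = kTB = 1.38×10⁻²³ × 290.15 × 3.49×10⁴ = 1.40×10⁻¹⁶ W
In dBm: 10 log₁₀(1.40×10⁻¹⁶ / 10⁻³) = −128.5 dBm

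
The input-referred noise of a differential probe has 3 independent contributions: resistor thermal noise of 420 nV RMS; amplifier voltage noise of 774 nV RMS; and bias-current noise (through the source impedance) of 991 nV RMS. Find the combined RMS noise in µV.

Uncorrelated sources add in power (mean-square): V_tot = √(ΣV_i²)
V_tot = √[(4.20×10⁻⁷)² + (7.74×10⁻⁷)² + (9.91×10⁻⁷)²] = 1.33×10⁻⁶ V = 1.33 µV

1.33 µV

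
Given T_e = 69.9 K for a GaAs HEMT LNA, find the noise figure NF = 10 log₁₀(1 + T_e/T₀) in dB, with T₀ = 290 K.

0.938 dB

F = 1 + T_e/T₀ = 1 + 69.9/290 = 1.24103
NF = 10 log₁₀(1.24103) = 0.938 dB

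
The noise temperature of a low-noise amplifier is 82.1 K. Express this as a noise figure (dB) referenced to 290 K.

F = 1 + T_e/T₀ = 1 + 82.1/290 = 1.2831
NF = 10 log₁₀(1.2831) = 1.08 dB

1.08 dB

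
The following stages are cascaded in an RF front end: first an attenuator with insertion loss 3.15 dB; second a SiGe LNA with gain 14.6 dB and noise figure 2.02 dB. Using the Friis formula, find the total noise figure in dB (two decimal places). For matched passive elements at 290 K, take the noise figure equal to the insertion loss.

Convert to linear (a loss of L dB is a gain of −L dB): F_i = 10^(NF_i/10), G_i = 10^(G_i,dB/10)
  Stage 1: F_1 = 10^(3.15/10) = 2.065, G_1 = 10^(−3.15/10) = 0.4842
  Stage 2: F_2 = 10^(2.02/10) = 1.592, G_2 = 10^(14.6/10) = 28.84
Friis cascade:
  F = 2.065 + (1.592 − 1)/0.4842 = 3.289
NF = 10 log₁₀(3.289) = 5.17 dB

5.17 dB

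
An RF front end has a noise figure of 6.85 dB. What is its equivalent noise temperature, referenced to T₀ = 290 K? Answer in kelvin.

1114 K

F = 10^(6.85/10) = 4.84172
T_e = (F − 1)·T₀ = (4.84172 − 1) × 290 = 1114 K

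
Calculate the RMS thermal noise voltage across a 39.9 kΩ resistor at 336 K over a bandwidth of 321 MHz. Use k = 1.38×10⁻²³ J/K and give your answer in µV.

487 µV

V_n = √(4kTRB)
4kTRB = 4 × 1.38×10⁻²³ × 336 × 3.99×10⁴ × 3.21×10⁸ = 2.38×10⁻⁷ V²
V_n = √(2.38×10⁻⁷) = 4.87×10⁻⁴ V = 487 µV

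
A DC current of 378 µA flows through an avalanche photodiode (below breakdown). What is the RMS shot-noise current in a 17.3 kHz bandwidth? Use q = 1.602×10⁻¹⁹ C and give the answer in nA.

I_n = √(2qI·B)
2qI·B = 2 × 1.602×10⁻¹⁹ × 3.78×10⁻⁴ × 1.73×10⁴ = 2.10×10⁻¹⁸ A²
I_n = √(2.10×10⁻¹⁸) = 1.45×10⁻⁹ A = 1.45 nA

1.45 nA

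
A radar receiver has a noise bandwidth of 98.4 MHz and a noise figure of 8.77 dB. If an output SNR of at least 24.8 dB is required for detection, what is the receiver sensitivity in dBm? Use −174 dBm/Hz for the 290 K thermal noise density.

−60.5 dBm

Sensitivity = −174 + 10 log₁₀(B) + NF + SNR_min
= −174 + 79.93 + 8.77 + 24.8
= −60.50 dBm → −60.5 dBm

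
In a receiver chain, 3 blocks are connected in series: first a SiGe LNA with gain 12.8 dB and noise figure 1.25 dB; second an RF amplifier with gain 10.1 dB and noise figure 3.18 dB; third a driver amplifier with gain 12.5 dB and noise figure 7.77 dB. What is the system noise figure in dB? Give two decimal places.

Convert to linear (a loss of L dB is a gain of −L dB): F_i = 10^(NF_i/10), G_i = 10^(G_i,dB/10)
  Stage 1: F_1 = 10^(1.25/10) = 1.334, G_1 = 10^(12.8/10) = 19.05
  Stage 2: F_2 = 10^(3.18/10) = 2.080, G_2 = 10^(10.1/10) = 10.23
  Stage 3: F_3 = 10^(7.77/10) = 5.984, G_3 = 10^(12.5/10) = 17.78
Friis cascade:
  F = 1.334 + (2.080 − 1)/19.05 + (5.984 − 1)/195.0 = 1.416
NF = 10 log₁₀(1.416) = 1.51 dB

1.51 dB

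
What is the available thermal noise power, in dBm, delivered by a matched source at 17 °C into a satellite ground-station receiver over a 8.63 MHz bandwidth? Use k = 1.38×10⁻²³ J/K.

−104.6 dBm

T = 17 °C + 273.15 = 290.15 K
P_n = kTB = 1.38×10⁻²³ × 290.15 × 8.63×10⁶ = 3.46×10⁻¹⁴ W
In dBm: 10 log₁₀(3.46×10⁻¹⁴ / 10⁻³) = −104.6 dBm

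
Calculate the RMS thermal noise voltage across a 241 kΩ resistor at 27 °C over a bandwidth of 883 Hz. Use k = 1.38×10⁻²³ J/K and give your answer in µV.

1.88 µV

T = 27 °C + 273.15 = 300.15 K
V_n = √(4kTRB)
4kTRB = 4 × 1.38×10⁻²³ × 300.15 × 2.41×10⁵ × 8.83×10² = 3.53×10⁻¹² V²
V_n = √(3.53×10⁻¹²) = 1.88×10⁻⁶ V = 1.88 µV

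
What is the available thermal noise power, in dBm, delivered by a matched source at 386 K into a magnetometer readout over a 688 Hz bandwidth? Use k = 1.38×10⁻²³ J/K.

−144.4 dBm

P_n = kTB = 1.38×10⁻²³ × 386 × 6.88×10² = 3.66×10⁻¹⁸ W
In dBm: 10 log₁₀(3.66×10⁻¹⁸ / 10⁻³) = −144.4 dBm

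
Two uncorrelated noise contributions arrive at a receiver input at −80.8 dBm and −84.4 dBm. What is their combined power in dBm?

Convert to linear, add, convert back:
P₁ = 8.32×10⁻¹² W, P₂ = 3.63×10⁻¹² W
P_tot = 1.19×10⁻¹¹ W → 10 log₁₀(P_tot / 10⁻³) = −79.2 dBm

−79.2 dBm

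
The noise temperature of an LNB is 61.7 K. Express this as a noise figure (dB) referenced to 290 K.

F = 1 + T_e/T₀ = 1 + 61.7/290 = 1.21276
NF = 10 log₁₀(1.21276) = 0.838 dB

0.838 dB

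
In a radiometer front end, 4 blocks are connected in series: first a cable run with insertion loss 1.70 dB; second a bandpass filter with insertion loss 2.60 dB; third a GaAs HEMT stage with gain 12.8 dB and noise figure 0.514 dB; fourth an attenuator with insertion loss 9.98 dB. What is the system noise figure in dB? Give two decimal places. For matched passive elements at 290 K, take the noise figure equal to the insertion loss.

Convert to linear (a loss of L dB is a gain of −L dB): F_i = 10^(NF_i/10), G_i = 10^(G_i,dB/10)
  Stage 1: F_1 = 10^(1.70/10) = 1.479, G_1 = 10^(−1.70/10) = 0.6761
  Stage 2: F_2 = 10^(2.60/10) = 1.820, G_2 = 10^(−2.60/10) = 0.5495
  Stage 3: F_3 = 10^(0.514/10) = 1.126, G_3 = 10^(12.8/10) = 19.05
  Stage 4: F_4 = 10^(9.98/10) = 9.954, G_4 = 10^(−9.98/10) = 0.1005
Friis cascade:
  F = 1.479 + (1.820 − 1)/0.6761 + (1.126 − 1)/0.3715 + (9.954 − 1)/7.079 = 4.294
NF = 10 log₁₀(4.294) = 6.33 dB

6.33 dB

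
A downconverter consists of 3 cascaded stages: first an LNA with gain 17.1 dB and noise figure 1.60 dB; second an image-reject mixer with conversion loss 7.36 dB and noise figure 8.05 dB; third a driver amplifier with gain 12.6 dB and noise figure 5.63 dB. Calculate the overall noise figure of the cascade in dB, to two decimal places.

Convert to linear (a loss of L dB is a gain of −L dB): F_i = 10^(NF_i/10), G_i = 10^(G_i,dB/10)
  Stage 1: F_1 = 10^(1.60/10) = 1.445, G_1 = 10^(17.1/10) = 51.29
  Stage 2: F_2 = 10^(8.05/10) = 6.383, G_2 = 10^(−7.36/10) = 0.1837
  Stage 3: F_3 = 10^(5.63/10) = 3.656, G_3 = 10^(12.6/10) = 18.20
Friis cascade:
  F = 1.445 + (6.383 − 1)/51.29 + (3.656 − 1)/9.419 = 1.832
NF = 10 log₁₀(1.832) = 2.63 dB

2.63 dB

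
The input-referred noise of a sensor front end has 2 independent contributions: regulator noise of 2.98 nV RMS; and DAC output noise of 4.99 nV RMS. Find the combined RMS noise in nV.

5.81 nV

Uncorrelated sources add in power (mean-square): V_tot = √(ΣV_i²)
V_tot = √[(2.98×10⁻⁹)² + (4.99×10⁻⁹)²] = 5.81×10⁻⁹ V = 5.81 nV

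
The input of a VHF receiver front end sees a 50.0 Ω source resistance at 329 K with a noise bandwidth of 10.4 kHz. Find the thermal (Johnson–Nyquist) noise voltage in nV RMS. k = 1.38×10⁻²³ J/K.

97.2 nV

V_n = √(4kTRB)
4kTRB = 4 × 1.38×10⁻²³ × 329 × 5.00×10¹ × 1.04×10⁴ = 9.44×10⁻¹⁵ V²
V_n = √(9.44×10⁻¹⁵) = 9.72×10⁻⁸ V = 97.2 nV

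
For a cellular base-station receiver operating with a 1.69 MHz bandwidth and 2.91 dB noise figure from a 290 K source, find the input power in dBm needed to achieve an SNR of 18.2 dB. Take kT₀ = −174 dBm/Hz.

−90.6 dBm

Sensitivity = −174 + 10 log₁₀(B) + NF + SNR_min
= −174 + 62.28 + 2.91 + 18.2
= −90.61 dBm → −90.6 dBm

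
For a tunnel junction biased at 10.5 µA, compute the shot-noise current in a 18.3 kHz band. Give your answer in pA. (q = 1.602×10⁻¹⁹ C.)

248 pA

I_n = √(2qI·B)
2qI·B = 2 × 1.602×10⁻¹⁹ × 1.05×10⁻⁵ × 1.83×10⁴ = 6.16×10⁻²⁰ A²
I_n = √(6.16×10⁻²⁰) = 2.48×10⁻¹⁰ A = 248 pA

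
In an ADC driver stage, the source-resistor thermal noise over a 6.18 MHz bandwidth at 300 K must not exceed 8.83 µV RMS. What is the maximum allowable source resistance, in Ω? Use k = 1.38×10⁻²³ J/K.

762 Ω

Johnson–Nyquist: V_n = √(4kTRB) ⇒ R = V_n² / (4kTB)
4kTB = 4 × 1.38×10⁻²³ × 300 × 6.18×10⁶ = 1.02×10⁻¹³
R = (8.83×10⁻⁶)² / 1.02×10⁻¹³ = 7.62×10² Ω = 762 Ω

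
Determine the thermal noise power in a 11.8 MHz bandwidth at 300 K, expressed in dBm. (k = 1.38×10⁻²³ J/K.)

P_n = kTB = 1.38×10⁻²³ × 300 × 1.18×10⁷ = 4.89×10⁻¹⁴ W
In dBm: 10 log₁₀(4.89×10⁻¹⁴ / 10⁻³) = −103.1 dBm

−103.1 dBm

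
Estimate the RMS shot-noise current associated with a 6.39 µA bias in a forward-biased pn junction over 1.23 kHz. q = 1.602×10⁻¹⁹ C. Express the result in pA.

I_n = √(2qI·B)
2qI·B = 2 × 1.602×10⁻¹⁹ × 6.39×10⁻⁶ × 1.23×10³ = 2.52×10⁻²¹ A²
I_n = √(2.52×10⁻²¹) = 5.02×10⁻¹¹ A = 50.2 pA

50.2 pA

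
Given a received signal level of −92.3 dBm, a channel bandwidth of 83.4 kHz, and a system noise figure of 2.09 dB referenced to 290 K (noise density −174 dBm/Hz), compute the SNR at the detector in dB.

Noise floor: N = −174 + 10 log₁₀(B) + NF
10 log₁₀(8.34×10⁴) = 49.21 dB
N = −174 + 49.21 + 2.09 = −122.70 dBm
SNR = P_sig − N = −92.3 − (−122.70) = 30.40 dB → 30.4 dB

30.4 dB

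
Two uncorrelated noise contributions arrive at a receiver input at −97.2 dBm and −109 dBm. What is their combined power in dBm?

Convert to linear, add, convert back:
P₁ = 1.91×10⁻¹³ W, P₂ = 1.26×10⁻¹⁴ W
P_tot = 2.03×10⁻¹³ W → 10 log₁₀(P_tot / 10⁻³) = −96.9 dBm

−96.9 dBm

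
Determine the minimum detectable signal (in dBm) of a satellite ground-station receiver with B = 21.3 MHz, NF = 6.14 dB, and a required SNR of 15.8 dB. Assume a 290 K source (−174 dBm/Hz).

−78.8 dBm

Sensitivity = −174 + 10 log₁₀(B) + NF + SNR_min
= −174 + 73.28 + 6.14 + 15.8
= −78.78 dBm → −78.8 dBm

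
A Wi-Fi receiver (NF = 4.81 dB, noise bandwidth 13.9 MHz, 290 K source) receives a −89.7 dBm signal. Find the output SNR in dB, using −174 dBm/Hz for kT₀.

8.1 dB

Noise floor: N = −174 + 10 log₁₀(B) + NF
10 log₁₀(1.39×10⁷) = 71.43 dB
N = −174 + 71.43 + 4.81 = −97.76 dBm
SNR = P_sig − N = −89.7 − (−97.76) = 8.06 dB → 8.1 dB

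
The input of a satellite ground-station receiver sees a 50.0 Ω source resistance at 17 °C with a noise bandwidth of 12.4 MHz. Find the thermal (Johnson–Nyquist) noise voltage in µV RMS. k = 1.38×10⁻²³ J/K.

T = 17 °C + 273.15 = 290.15 K
V_n = √(4kTRB)
4kTRB = 4 × 1.38×10⁻²³ × 290.15 × 5.00×10¹ × 1.24×10⁷ = 9.93×10⁻¹² V²
V_n = √(9.93×10⁻¹²) = 3.15×10⁻⁶ V = 3.15 µV

3.15 µV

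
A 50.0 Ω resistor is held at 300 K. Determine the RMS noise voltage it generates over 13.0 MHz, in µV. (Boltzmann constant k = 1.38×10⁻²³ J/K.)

3.28 µV

V_n = √(4kTRB)
4kTRB = 4 × 1.38×10⁻²³ × 300 × 5.00×10¹ × 1.30×10⁷ = 1.08×10⁻¹¹ V²
V_n = √(1.08×10⁻¹¹) = 3.28×10⁻⁶ V = 3.28 µV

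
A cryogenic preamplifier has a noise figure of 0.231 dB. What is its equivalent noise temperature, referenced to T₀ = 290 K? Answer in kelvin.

F = 10^(0.231/10) = 1.05463
T_e = (F − 1)·T₀ = (1.05463 − 1) × 290 = 15.8 K

15.8 K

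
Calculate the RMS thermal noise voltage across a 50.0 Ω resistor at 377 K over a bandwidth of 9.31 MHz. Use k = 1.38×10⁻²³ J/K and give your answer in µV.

V_n = √(4kTRB)
4kTRB = 4 × 1.38×10⁻²³ × 377 × 5.00×10¹ × 9.31×10⁶ = 9.69×10⁻¹² V²
V_n = √(9.69×10⁻¹²) = 3.11×10⁻⁶ V = 3.11 µV

3.11 µV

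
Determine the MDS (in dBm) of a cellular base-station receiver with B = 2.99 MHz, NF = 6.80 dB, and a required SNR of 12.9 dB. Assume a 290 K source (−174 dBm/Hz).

Sensitivity = −174 + 10 log₁₀(B) + NF + SNR_min
= −174 + 64.76 + 6.80 + 12.9
= −89.54 dBm → −89.5 dBm

−89.5 dBm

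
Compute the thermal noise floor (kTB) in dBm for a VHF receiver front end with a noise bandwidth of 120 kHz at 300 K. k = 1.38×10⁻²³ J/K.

P_n = kTB = 1.38×10⁻²³ × 300 × 1.20×10⁵ = 4.97×10⁻¹⁶ W
In dBm: 10 log₁₀(4.97×10⁻¹⁶ / 10⁻³) = −123.0 dBm

−123.0 dBm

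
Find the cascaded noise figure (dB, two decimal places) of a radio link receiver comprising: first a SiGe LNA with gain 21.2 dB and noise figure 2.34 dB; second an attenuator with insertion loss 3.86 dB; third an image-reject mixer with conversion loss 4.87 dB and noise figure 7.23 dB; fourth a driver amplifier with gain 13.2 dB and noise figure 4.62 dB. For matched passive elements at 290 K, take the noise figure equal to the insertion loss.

2.81 dB

Convert to linear (a loss of L dB is a gain of −L dB): F_i = 10^(NF_i/10), G_i = 10^(G_i,dB/10)
  Stage 1: F_1 = 10^(2.34/10) = 1.714, G_1 = 10^(21.2/10) = 131.8
  Stage 2: F_2 = 10^(3.86/10) = 2.432, G_2 = 10^(−3.86/10) = 0.4111
  Stage 3: F_3 = 10^(7.23/10) = 5.284, G_3 = 10^(−4.87/10) = 0.3258
  Stage 4: F_4 = 10^(4.62/10) = 2.897, G_4 = 10^(13.2/10) = 20.89
Friis cascade:
  F = 1.714 + (2.432 − 1)/131.8 + (5.284 − 1)/54.20 + (2.897 − 1)/17.66 = 1.911
NF = 10 log₁₀(1.911) = 2.81 dB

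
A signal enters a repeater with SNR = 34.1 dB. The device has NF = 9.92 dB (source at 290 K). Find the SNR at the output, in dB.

By definition F = SNR_in/SNR_out, so in dB: SNR_out = SNR_in − NF
SNR_out = 34.1 − 9.92 = 24.18 dB

24.18 dB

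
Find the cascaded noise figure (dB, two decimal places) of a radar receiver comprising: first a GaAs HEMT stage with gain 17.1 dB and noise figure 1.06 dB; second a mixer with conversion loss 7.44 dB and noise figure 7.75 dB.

Convert to linear (a loss of L dB is a gain of −L dB): F_i = 10^(NF_i/10), G_i = 10^(G_i,dB/10)
  Stage 1: F_1 = 10^(1.06/10) = 1.276, G_1 = 10^(17.1/10) = 51.29
  Stage 2: F_2 = 10^(7.75/10) = 5.957, G_2 = 10^(−7.44/10) = 0.1803
Friis cascade:
  F = 1.276 + (5.957 − 1)/51.29 = 1.373
NF = 10 log₁₀(1.373) = 1.38 dB

1.38 dB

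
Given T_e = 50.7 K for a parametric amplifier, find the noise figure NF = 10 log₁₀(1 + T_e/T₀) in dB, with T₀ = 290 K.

0.700 dB

F = 1 + T_e/T₀ = 1 + 50.7/290 = 1.17483
NF = 10 log₁₀(1.17483) = 0.700 dB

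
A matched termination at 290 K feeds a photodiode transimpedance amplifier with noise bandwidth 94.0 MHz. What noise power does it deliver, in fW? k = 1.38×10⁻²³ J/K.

P_n = kTB = 1.38×10⁻²³ × 290 × 9.40×10⁷ = 3.76×10⁻¹³ W = 376 fW

376 fW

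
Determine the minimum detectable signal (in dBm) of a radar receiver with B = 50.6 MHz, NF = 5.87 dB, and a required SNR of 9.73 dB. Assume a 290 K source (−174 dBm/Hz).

Sensitivity = −174 + 10 log₁₀(B) + NF + SNR_min
= −174 + 77.04 + 5.87 + 9.73
= −81.36 dBm → −81.4 dBm

−81.4 dBm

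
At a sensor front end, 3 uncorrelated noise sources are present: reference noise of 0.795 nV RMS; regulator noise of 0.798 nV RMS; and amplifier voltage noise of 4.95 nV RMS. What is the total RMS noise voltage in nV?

Uncorrelated sources add in power (mean-square): V_tot = √(ΣV_i²)
V_tot = √[(7.95×10⁻¹⁰)² + (7.98×10⁻¹⁰)² + (4.95×10⁻⁹)²] = 5.08×10⁻⁹ V = 5.08 nV

5.08 nV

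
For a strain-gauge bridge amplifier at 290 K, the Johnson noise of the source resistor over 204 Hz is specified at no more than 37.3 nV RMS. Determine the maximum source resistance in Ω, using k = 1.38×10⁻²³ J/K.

426 Ω

Johnson–Nyquist: V_n = √(4kTRB) ⇒ R = V_n² / (4kTB)
4kTB = 4 × 1.38×10⁻²³ × 290 × 2.04×10² = 3.27×10⁻¹⁸
R = (3.73×10⁻⁸)² / 3.27×10⁻¹⁸ = 4.26×10² Ω = 426 Ω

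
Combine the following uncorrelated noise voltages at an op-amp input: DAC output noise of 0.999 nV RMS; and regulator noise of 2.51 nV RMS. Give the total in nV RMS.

Uncorrelated sources add in power (mean-square): V_tot = √(ΣV_i²)
V_tot = √[(9.99×10⁻¹⁰)² + (2.51×10⁻⁹)²] = 2.70×10⁻⁹ V = 2.70 nV

2.70 nV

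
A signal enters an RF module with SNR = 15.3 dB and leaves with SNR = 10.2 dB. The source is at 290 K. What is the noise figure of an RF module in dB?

NF (dB) = SNR_in(dB) − SNR_out(dB) when the source is at T₀
NF = 15.3 − 10.2 = 5.1 dB

5.1 dB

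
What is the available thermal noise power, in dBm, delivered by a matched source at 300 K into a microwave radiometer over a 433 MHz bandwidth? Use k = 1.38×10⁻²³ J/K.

−87.5 dBm

P_n = kTB = 1.38×10⁻²³ × 300 × 4.33×10⁸ = 1.79×10⁻¹² W
In dBm: 10 log₁₀(1.79×10⁻¹² / 10⁻³) = −87.5 dBm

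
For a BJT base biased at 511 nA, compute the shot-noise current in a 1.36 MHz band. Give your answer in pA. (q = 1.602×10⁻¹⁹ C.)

I_n = √(2qI·B)
2qI·B = 2 × 1.602×10⁻¹⁹ × 5.11×10⁻⁷ × 1.36×10⁶ = 2.23×10⁻¹⁹ A²
I_n = √(2.23×10⁻¹⁹) = 4.72×10⁻¹⁰ A = 472 pA

472 pA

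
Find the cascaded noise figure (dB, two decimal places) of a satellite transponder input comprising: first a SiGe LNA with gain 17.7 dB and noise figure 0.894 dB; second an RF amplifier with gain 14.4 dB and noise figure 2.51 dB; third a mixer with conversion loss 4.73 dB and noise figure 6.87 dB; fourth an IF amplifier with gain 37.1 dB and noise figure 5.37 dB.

Convert to linear (a loss of L dB is a gain of −L dB): F_i = 10^(NF_i/10), G_i = 10^(G_i,dB/10)
  Stage 1: F_1 = 10^(0.894/10) = 1.229, G_1 = 10^(17.7/10) = 58.88
  Stage 2: F_2 = 10^(2.51/10) = 1.782, G_2 = 10^(14.4/10) = 27.54
  Stage 3: F_3 = 10^(6.87/10) = 4.864, G_3 = 10^(−4.73/10) = 0.3365
  Stage 4: F_4 = 10^(5.37/10) = 3.443, G_4 = 10^(37.1/10) = 5129
Friis cascade:
  F = 1.229 + (1.782 − 1)/58.88 + (4.864 − 1)/1622 + (3.443 − 1)/545.8 = 1.249
NF = 10 log₁₀(1.249) = 0.96 dB

0.96 dB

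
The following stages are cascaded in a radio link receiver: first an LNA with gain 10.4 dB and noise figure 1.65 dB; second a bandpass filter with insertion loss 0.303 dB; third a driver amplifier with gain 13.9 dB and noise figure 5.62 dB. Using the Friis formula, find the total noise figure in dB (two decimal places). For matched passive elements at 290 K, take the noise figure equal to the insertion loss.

Convert to linear (a loss of L dB is a gain of −L dB): F_i = 10^(NF_i/10), G_i = 10^(G_i,dB/10)
  Stage 1: F_1 = 10^(1.65/10) = 1.462, G_1 = 10^(10.4/10) = 10.96
  Stage 2: F_2 = 10^(0.303/10) = 1.072, G_2 = 10^(−0.303/10) = 0.9326
  Stage 3: F_3 = 10^(5.62/10) = 3.648, G_3 = 10^(13.9/10) = 24.55
Friis cascade:
  F = 1.462 + (1.072 − 1)/10.96 + (3.648 − 1)/10.23 = 1.728
NF = 10 log₁₀(1.728) = 2.37 dB

2.37 dB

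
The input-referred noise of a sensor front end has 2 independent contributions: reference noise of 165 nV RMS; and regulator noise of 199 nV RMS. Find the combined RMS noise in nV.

259 nV

Uncorrelated sources add in power (mean-square): V_tot = √(ΣV_i²)
V_tot = √[(1.65×10⁻⁷)² + (1.99×10⁻⁷)²] = 2.59×10⁻⁷ V = 259 nV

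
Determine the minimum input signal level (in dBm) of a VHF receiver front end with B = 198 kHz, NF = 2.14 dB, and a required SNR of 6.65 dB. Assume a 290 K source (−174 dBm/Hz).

−112.2 dBm

Sensitivity = −174 + 10 log₁₀(B) + NF + SNR_min
= −174 + 52.97 + 2.14 + 6.65
= −112.24 dBm → −112.2 dBm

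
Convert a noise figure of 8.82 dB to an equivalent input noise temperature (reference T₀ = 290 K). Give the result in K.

F = 10^(8.82/10) = 7.62079
T_e = (F − 1)·T₀ = (7.62079 − 1) × 290 = 1920 K

1920 K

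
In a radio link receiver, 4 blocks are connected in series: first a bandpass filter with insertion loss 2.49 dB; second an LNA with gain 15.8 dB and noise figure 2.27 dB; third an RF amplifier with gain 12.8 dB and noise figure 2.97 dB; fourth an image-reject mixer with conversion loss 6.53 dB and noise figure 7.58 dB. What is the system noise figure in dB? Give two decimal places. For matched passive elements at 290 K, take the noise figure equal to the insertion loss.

Convert to linear (a loss of L dB is a gain of −L dB): F_i = 10^(NF_i/10), G_i = 10^(G_i,dB/10)
  Stage 1: F_1 = 10^(2.49/10) = 1.774, G_1 = 10^(−2.49/10) = 0.5636
  Stage 2: F_2 = 10^(2.27/10) = 1.687, G_2 = 10^(15.8/10) = 38.02
  Stage 3: F_3 = 10^(2.97/10) = 1.982, G_3 = 10^(12.8/10) = 19.05
  Stage 4: F_4 = 10^(7.58/10) = 5.728, G_4 = 10^(−6.53/10) = 0.2223
Friis cascade:
  F = 1.774 + (1.687 − 1)/0.5636 + (1.982 − 1)/21.43 + (5.728 − 1)/408.3 = 3.050
NF = 10 log₁₀(3.050) = 4.84 dB

4.84 dB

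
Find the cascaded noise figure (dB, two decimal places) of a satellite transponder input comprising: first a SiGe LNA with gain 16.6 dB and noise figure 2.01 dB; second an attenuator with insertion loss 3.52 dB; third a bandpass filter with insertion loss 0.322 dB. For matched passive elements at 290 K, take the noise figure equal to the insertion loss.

Convert to linear (a loss of L dB is a gain of −L dB): F_i = 10^(NF_i/10), G_i = 10^(G_i,dB/10)
  Stage 1: F_1 = 10^(2.01/10) = 1.589, G_1 = 10^(16.6/10) = 45.71
  Stage 2: F_2 = 10^(3.52/10) = 2.249, G_2 = 10^(−3.52/10) = 0.4446
  Stage 3: F_3 = 10^(0.322/10) = 1.077, G_3 = 10^(−0.322/10) = 0.9285
Friis cascade:
  F = 1.589 + (2.249 − 1)/45.71 + (1.077 − 1)/20.32 = 1.620
NF = 10 log₁₀(1.620) = 2.09 dB

2.09 dB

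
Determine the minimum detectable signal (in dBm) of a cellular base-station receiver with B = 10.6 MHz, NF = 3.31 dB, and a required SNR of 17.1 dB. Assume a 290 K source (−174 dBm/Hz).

−83.3 dBm

Sensitivity = −174 + 10 log₁₀(B) + NF + SNR_min
= −174 + 70.25 + 3.31 + 17.1
= −83.34 dBm → −83.3 dBm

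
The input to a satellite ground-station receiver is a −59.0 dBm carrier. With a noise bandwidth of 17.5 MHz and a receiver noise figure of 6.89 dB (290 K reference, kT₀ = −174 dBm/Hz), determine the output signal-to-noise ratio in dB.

Noise floor: N = −174 + 10 log₁₀(B) + NF
10 log₁₀(1.75×10⁷) = 72.43 dB
N = −174 + 72.43 + 6.89 = −94.68 dBm
SNR = P_sig − N = −59.0 − (−94.68) = 35.68 dB → 35.7 dB

35.7 dB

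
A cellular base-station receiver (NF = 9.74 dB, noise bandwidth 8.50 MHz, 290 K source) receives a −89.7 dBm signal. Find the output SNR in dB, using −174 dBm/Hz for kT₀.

Noise floor: N = −174 + 10 log₁₀(B) + NF
10 log₁₀(8.50×10⁶) = 69.29 dB
N = −174 + 69.29 + 9.74 = −94.97 dBm
SNR = P_sig − N = −89.7 − (−94.97) = 5.27 dB → 5.3 dB

5.3 dB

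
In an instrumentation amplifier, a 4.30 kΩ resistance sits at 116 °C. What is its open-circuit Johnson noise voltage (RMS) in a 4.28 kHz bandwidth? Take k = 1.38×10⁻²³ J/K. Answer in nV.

T = 116 °C + 273.15 = 389.15 K
V_n = √(4kTRB)
4kTRB = 4 × 1.38×10⁻²³ × 389.15 × 4.30×10³ × 4.28×10³ = 3.95×10⁻¹³ V²
V_n = √(3.95×10⁻¹³) = 6.29×10⁻⁷ V = 629 nV

629 nV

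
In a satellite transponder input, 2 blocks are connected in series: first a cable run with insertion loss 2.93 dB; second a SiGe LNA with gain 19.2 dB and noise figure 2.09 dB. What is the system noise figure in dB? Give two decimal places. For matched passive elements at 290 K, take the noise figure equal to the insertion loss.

5.02 dB

Convert to linear (a loss of L dB is a gain of −L dB): F_i = 10^(NF_i/10), G_i = 10^(G_i,dB/10)
  Stage 1: F_1 = 10^(2.93/10) = 1.963, G_1 = 10^(−2.93/10) = 0.5093
  Stage 2: F_2 = 10^(2.09/10) = 1.618, G_2 = 10^(19.2/10) = 83.18
Friis cascade:
  F = 1.963 + (1.618 − 1)/0.5093 = 3.177
NF = 10 log₁₀(3.177) = 5.02 dB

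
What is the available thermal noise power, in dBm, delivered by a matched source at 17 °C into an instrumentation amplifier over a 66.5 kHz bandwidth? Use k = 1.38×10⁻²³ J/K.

T = 17 °C + 273.15 = 290.15 K
P_n = kTB = 1.38×10⁻²³ × 290.15 × 6.65×10⁴ = 2.66×10⁻¹⁶ W
In dBm: 10 log₁₀(2.66×10⁻¹⁶ / 10⁻³) = −125.7 dBm

−125.7 dBm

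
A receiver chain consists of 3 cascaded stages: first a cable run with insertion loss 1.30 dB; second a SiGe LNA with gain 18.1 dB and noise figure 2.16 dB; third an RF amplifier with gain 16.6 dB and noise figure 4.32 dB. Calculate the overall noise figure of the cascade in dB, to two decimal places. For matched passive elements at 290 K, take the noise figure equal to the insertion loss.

3.53 dB

Convert to linear (a loss of L dB is a gain of −L dB): F_i = 10^(NF_i/10), G_i = 10^(G_i,dB/10)
  Stage 1: F_1 = 10^(1.30/10) = 1.349, G_1 = 10^(−1.30/10) = 0.7413
  Stage 2: F_2 = 10^(2.16/10) = 1.644, G_2 = 10^(18.1/10) = 64.57
  Stage 3: F_3 = 10^(4.32/10) = 2.704, G_3 = 10^(16.6/10) = 45.71
Friis cascade:
  F = 1.349 + (1.644 − 1)/0.7413 + (2.704 − 1)/47.86 = 2.254
NF = 10 log₁₀(2.254) = 3.53 dB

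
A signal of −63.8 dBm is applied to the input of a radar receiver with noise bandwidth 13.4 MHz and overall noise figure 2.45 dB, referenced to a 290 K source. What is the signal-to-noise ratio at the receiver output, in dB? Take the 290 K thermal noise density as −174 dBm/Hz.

Noise floor: N = −174 + 10 log₁₀(B) + NF
10 log₁₀(1.34×10⁷) = 71.27 dB
N = −174 + 71.27 + 2.45 = −100.28 dBm
SNR = P_sig − N = −63.8 − (−100.28) = 36.48 dB → 36.5 dB

36.5 dB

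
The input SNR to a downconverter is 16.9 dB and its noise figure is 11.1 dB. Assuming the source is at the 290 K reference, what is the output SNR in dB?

5.8 dB

By definition F = SNR_in/SNR_out, so in dB: SNR_out = SNR_in − NF
SNR_out = 16.9 − 11.1 = 5.8 dB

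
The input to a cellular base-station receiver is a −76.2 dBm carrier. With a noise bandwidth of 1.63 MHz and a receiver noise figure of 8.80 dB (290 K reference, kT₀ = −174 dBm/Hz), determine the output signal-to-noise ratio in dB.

26.9 dB

Noise floor: N = −174 + 10 log₁₀(B) + NF
10 log₁₀(1.63×10⁶) = 62.12 dB
N = −174 + 62.12 + 8.80 = −103.08 dBm
SNR = P_sig − N = −76.2 − (−103.08) = 26.88 dB → 26.9 dB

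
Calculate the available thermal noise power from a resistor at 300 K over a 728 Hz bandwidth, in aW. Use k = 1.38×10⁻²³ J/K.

3.01 aW

P_n = kTB = 1.38×10⁻²³ × 300 × 7.28×10² = 3.01×10⁻¹⁸ W = 3.01 aW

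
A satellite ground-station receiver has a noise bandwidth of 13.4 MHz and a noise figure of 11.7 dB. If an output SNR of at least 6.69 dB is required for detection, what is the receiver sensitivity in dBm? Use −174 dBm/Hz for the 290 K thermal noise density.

Sensitivity = −174 + 10 log₁₀(B) + NF + SNR_min
= −174 + 71.27 + 11.7 + 6.69
= −84.34 dBm → −84.3 dBm

−84.3 dBm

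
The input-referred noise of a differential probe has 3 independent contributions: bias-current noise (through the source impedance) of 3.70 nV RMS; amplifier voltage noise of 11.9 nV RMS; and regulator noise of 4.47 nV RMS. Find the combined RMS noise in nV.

Uncorrelated sources add in power (mean-square): V_tot = √(ΣV_i²)
V_tot = √[(3.70×10⁻⁹)² + (1.19×10⁻⁸)² + (4.47×10⁻⁹)²] = 1.32×10⁻⁸ V = 13.2 nV

13.2 nV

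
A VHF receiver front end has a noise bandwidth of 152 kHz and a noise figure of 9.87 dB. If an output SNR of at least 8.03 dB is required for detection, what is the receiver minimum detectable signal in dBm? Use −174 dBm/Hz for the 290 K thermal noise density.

Sensitivity = −174 + 10 log₁₀(B) + NF + SNR_min
= −174 + 51.82 + 9.87 + 8.03
= −104.28 dBm → −104.3 dBm

−104.3 dBm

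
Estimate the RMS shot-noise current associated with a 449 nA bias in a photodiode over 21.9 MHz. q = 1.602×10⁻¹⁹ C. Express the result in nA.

I_n = √(2qI·B)
2qI·B = 2 × 1.602×10⁻¹⁹ × 4.49×10⁻⁷ × 2.19×10⁷ = 3.15×10⁻¹⁸ A²
I_n = √(3.15×10⁻¹⁸) = 1.77×10⁻⁹ A = 1.77 nA

1.77 nA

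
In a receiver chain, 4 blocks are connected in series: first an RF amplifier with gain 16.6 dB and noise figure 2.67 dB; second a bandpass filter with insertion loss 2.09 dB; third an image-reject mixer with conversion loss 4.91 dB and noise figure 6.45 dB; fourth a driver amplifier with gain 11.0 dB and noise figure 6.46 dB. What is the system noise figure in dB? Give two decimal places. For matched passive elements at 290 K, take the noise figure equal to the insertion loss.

3.73 dB

Convert to linear (a loss of L dB is a gain of −L dB): F_i = 10^(NF_i/10), G_i = 10^(G_i,dB/10)
  Stage 1: F_1 = 10^(2.67/10) = 1.849, G_1 = 10^(16.6/10) = 45.71
  Stage 2: F_2 = 10^(2.09/10) = 1.618, G_2 = 10^(−2.09/10) = 0.6180
  Stage 3: F_3 = 10^(6.45/10) = 4.416, G_3 = 10^(−4.91/10) = 0.3228
  Stage 4: F_4 = 10^(6.46/10) = 4.426, G_4 = 10^(11.0/10) = 12.59
Friis cascade:
  F = 1.849 + (1.618 − 1)/45.71 + (4.416 − 1)/28.25 + (4.426 − 1)/9.120 = 2.359
NF = 10 log₁₀(2.359) = 3.73 dB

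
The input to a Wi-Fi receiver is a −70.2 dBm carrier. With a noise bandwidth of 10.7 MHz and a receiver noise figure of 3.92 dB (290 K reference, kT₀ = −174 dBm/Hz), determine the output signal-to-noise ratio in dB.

29.6 dB

Noise floor: N = −174 + 10 log₁₀(B) + NF
10 log₁₀(1.07×10⁷) = 70.29 dB
N = −174 + 70.29 + 3.92 = −99.79 dBm
SNR = P_sig − N = −70.2 − (−99.79) = 29.59 dB → 29.6 dB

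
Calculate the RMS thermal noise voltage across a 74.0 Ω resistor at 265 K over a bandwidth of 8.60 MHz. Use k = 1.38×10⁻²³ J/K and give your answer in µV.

V_n = √(4kTRB)
4kTRB = 4 × 1.38×10⁻²³ × 265 × 7.40×10¹ × 8.60×10⁶ = 9.31×10⁻¹² V²
V_n = √(9.31×10⁻¹²) = 3.05×10⁻⁶ V = 3.05 µV

3.05 µV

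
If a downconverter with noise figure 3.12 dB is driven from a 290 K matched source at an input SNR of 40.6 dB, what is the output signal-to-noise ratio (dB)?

37.48 dB

By definition F = SNR_in/SNR_out, so in dB: SNR_out = SNR_in − NF
SNR_out = 40.6 − 3.12 = 37.48 dB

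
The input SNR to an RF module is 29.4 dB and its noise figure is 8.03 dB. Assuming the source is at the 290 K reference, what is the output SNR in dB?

21.37 dB

By definition F = SNR_in/SNR_out, so in dB: SNR_out = SNR_in − NF
SNR_out = 29.4 − 8.03 = 21.37 dB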